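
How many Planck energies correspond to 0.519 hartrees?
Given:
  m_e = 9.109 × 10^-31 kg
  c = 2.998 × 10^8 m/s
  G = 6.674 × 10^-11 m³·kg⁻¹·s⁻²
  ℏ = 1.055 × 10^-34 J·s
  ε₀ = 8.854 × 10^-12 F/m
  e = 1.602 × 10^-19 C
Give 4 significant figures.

hartree: E_h = m_e e⁴/(4πε₀ℏ)² = 4.354 × 10^-18 J
Planck energy: E_P = √(ℏc⁵/G) = 1.957 × 10^9 J
0.519 × 4.354 × 10^-18 / 1.957 × 10^9 = 1.155 × 10^-27

1.155 × 10^-27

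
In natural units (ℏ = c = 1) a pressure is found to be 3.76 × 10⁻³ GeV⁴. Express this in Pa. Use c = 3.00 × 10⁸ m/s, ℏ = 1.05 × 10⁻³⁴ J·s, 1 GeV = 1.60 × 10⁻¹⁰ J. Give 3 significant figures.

7.88 × 10³⁴ Pa

Pressure is [E]/[L]³ = [E]⁴/(ℏc)³.
1 GeV⁴ → 1/(ℏc)³ × (1 GeV in J)⁴ = 2.10 × 10³⁷ Pa.
Result: 3.76 × 10⁻³ × 2.10 × 10³⁷ = 7.88 × 10³⁴ Pa.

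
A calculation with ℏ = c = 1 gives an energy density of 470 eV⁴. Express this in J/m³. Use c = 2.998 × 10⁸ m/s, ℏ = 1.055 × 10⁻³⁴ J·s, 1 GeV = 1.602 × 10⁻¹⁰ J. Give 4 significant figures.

[E]/[L]³ = [E]⁴/(ℏc)³; restore (ℏc)⁻³.
1 GeV⁴ → 1/(ℏc)³ × (1 GeV in J)⁴ = 2.082 × 10³⁷ J/m³.
Convert the energy scale: 470 eV⁴ = 4.70 × 10⁻³⁴ GeV⁴.
Result: 4.70 × 10⁻³⁴ × 2.082 × 10³⁷ = 9.784 × 10³ J/m³.

9.784 × 10³ J/m³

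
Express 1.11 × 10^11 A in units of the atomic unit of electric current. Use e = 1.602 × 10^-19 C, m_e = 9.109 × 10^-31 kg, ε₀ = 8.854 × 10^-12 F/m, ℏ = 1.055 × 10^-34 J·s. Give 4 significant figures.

1.679 × 10^13

atomic unit of electric current: I_au = e E_h/ℏ = m_e e⁵/((4πε₀)²ℏ³) = 6.612 × 10^-3 A.
1.11 × 10^11 / 6.612 × 10^-3 = 1.679 × 10^13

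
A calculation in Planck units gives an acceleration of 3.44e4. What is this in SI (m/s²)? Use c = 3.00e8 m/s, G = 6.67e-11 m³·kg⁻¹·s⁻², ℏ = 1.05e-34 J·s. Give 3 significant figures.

1.92e56 m/s²

One Planck acceleration: a_P = √(c⁷/(ℏG)) = 5.59e51 m/s².
3.44e4 × 5.59e51 m/s² = 1.92e56 m/s²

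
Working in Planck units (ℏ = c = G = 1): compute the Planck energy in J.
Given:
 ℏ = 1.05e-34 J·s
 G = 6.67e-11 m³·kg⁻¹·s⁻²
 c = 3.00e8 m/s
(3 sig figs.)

From ℏ = c = G = 1 the energy scale is E_P = √(ℏc⁵/G).
  = √(3.83e18)
  = 1.96e9 J

1.96e9 J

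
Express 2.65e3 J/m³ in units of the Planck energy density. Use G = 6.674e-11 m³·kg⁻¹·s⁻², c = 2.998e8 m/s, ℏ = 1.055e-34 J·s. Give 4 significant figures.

Planck energy density: u_P = c⁷/(ℏG²) = 4.632e113 J/m³.
2.65e3 / 4.632e113 = 5.721e-111

5.721e-111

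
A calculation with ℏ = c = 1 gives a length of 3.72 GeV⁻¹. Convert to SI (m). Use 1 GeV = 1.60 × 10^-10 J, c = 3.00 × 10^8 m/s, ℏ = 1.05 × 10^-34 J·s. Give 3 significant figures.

7.32 × 10^-16 m

A length is [E]⁻¹ in ℏ=c=1; restore one factor of ℏc.
1 GeV⁻¹ → ℏc × (1 GeV in J)⁻¹ = 1.97 × 10^-16 m.
Result: 3.72 × 1.97 × 10^-16 = 7.32 × 10^-16 m.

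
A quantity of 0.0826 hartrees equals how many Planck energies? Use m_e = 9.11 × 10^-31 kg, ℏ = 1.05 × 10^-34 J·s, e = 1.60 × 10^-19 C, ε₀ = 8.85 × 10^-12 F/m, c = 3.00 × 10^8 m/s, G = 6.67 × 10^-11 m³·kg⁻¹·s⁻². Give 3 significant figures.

hartree: E_h = m_e e⁴/(4πε₀ℏ)² = 4.38 × 10^-18 J
Planck energy: E_P = √(ℏc⁵/G) = 1.96 × 10^9 J
0.0826 × 4.38 × 10^-18 / 1.96 × 10^9 = 1.85 × 10^-28

1.85 × 10^-28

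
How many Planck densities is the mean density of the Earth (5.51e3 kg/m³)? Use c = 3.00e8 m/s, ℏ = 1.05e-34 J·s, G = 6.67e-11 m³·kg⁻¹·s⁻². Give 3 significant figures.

Planck density: ρ_P = c⁵/(ℏG²) = 5.20e96 kg/m³.
5.51e3 / 5.20e96 = 1.06e-93

1.06e-93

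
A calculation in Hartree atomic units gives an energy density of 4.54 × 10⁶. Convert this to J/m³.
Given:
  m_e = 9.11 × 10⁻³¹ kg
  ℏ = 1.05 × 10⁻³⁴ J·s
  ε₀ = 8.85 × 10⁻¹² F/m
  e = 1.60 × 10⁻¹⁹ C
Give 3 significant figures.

One atomic unit of energy density: u_au = E_h/a₀³ = m_e⁴e¹⁰/((4πε₀)⁵ℏ⁸) = 3.01 × 10¹³ J/m³.
4.54 × 10⁶ × 3.01 × 10¹³ J/m³ = 1.37 × 10²⁰ J/m³

1.37 × 10²⁰ J/m³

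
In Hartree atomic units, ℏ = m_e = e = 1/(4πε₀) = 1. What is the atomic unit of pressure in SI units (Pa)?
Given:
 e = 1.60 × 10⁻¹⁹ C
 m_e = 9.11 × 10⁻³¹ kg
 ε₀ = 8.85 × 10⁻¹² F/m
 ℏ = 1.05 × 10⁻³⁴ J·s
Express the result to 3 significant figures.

From ℏ = m_e = e = 1/(4πε₀) = 1 the pressure scale is P_au = E_h/a₀³ = m_e⁴e¹⁰/((4πε₀)⁵ℏ⁸).
E_h = 4.38 × 10⁻¹⁸ J
a₀ = 5.26 × 10⁻¹¹ m
E_h/a₀³ = 3.01 × 10¹³ Pa

3.01 × 10¹³ Pa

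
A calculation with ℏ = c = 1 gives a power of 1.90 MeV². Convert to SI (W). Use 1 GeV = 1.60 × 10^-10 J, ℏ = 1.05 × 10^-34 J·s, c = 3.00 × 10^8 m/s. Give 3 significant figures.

Power is [E]/[T] = [E]²/ℏ.
1 GeV² → 1/ℏ × (1 GeV in J)² = 2.44 × 10^14 W.
Convert the energy scale: 1.90 MeV² = 1.90 × 10^-6 GeV².
Result: 1.90 × 10^-6 × 2.44 × 10^14 = 4.63 × 10^8 W.

4.63 × 10^8 W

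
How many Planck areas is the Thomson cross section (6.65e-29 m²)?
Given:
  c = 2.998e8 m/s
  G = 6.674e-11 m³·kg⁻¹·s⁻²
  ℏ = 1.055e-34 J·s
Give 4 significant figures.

2.545e41

Planck area: A_P = ℏG/c³ = 2.613e-70 m².
6.65e-29 / 2.613e-70 = 2.545e41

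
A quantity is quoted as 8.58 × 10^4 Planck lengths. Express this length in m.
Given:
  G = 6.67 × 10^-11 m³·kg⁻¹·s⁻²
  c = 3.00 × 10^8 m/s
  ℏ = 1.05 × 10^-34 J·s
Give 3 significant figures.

One Planck length: ℓ_P = √(ℏG/c³) = 1.61 × 10^-35 m.
8.58 × 10^4 × 1.61 × 10^-35 m = 1.38 × 10^-30 m

1.38 × 10^-30 m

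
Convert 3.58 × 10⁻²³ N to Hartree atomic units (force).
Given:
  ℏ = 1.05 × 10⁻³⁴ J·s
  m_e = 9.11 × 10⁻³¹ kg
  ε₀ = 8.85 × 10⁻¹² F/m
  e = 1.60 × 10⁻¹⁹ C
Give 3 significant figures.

4.30 × 10⁻¹⁶

atomic unit of force: F_au = E_h/a₀ = m_e²e⁶/((4πε₀)³ℏ⁴) = 8.33 × 10⁻⁸ N.
3.58 × 10⁻²³ / 8.33 × 10⁻⁸ = 4.30 × 10⁻¹⁶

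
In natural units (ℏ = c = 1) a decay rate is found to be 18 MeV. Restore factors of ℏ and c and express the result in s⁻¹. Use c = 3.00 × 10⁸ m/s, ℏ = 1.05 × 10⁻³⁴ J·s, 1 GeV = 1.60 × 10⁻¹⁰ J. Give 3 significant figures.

A rate is [E]/ℏ; divide by ℏ.
1 GeV → 1/ℏ × (1 GeV in J) = 1.52 × 10²⁴ s⁻¹.
Convert the energy scale: 18 MeV = 0.0180 GeV.
Result: 0.0180 × 1.52 × 10²⁴ = 2.74 × 10²² s⁻¹.

2.74 × 10²² s⁻¹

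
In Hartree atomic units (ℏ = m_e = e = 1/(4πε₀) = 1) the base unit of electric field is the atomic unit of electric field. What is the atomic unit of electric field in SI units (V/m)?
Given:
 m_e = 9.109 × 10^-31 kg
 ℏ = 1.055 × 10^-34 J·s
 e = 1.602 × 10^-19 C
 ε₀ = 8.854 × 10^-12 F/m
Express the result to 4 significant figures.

5.131 × 10^11 V/m

E_au = E_h/(e a₀) = m_e²e⁵/((4πε₀)³ℏ⁴)
E_h = 4.354 × 10^-18 J
a₀ = 5.297 × 10^-11 m
E_h/(e·a₀) = 5.131 × 10^11 V/m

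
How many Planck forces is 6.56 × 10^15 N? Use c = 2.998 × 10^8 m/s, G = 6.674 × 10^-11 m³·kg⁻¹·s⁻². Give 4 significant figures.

5.420 × 10^-29

Planck force: F_P = c⁴/G = 1.210 × 10^44 N.
6.56 × 10^15 / 1.210 × 10^44 = 5.420 × 10^-29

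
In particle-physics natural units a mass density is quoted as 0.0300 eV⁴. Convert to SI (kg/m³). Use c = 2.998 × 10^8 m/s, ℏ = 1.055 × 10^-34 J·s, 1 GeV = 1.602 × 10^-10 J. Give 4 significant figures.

6.948 × 10^-18 kg/m³

Mass density is [E]/(c²[L]³) = [E]⁴/(ℏ³c⁵).
1 GeV⁴ → 1/(ℏ³c⁵) × (1 GeV in J)⁴ = 2.316 × 10^20 kg/m³.
Convert the energy scale: 0.0300 eV⁴ = 3.00 × 10^-38 GeV⁴.
Result: 3.00 × 10^-38 × 2.316 × 10^20 = 6.948 × 10^-18 kg/m³.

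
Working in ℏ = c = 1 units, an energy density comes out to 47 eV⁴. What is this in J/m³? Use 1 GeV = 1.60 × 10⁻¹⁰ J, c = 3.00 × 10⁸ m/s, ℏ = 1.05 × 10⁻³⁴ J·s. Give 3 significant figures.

985 J/m³

[E]/[L]³ = [E]⁴/(ℏc)³; restore (ℏc)⁻³.
1 GeV⁴ → 1/(ℏc)³ × (1 GeV in J)⁴ = 2.10 × 10³⁷ J/m³.
Convert the energy scale: 47 eV⁴ = 4.70 × 10⁻³⁵ GeV⁴.
Result: 4.70 × 10⁻³⁵ × 2.10 × 10³⁷ = 985 J/m³.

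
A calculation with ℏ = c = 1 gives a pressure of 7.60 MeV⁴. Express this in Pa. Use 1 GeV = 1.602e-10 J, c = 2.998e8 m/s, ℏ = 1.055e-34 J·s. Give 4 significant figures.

Pressure is [E]/[L]³ = [E]⁴/(ℏc)³.
1 GeV⁴ → 1/(ℏc)³ × (1 GeV in J)⁴ = 2.082e37 Pa.
Convert the energy scale: 7.60 MeV⁴ = 7.60e-12 GeV⁴.
Result: 7.60e-12 × 2.082e37 = 1.582e26 Pa.

1.582e26 Pa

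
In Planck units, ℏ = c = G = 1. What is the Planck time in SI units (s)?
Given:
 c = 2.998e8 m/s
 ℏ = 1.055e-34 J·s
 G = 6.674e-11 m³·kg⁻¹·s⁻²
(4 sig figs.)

5.392e-44 s

The unique combination of the constants set to 1 with dimensions of time is t_P = √(ℏG/c⁵).
  = √(2.907e-87)
  = 5.392e-44 s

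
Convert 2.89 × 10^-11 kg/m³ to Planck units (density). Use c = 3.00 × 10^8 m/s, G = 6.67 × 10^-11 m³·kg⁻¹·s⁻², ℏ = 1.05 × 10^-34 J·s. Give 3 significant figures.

Planck density: ρ_P = c⁵/(ℏG²) = 5.20 × 10^96 kg/m³.
2.89 × 10^-11 / 5.20 × 10^96 = 5.56 × 10^-108

5.56 × 10^-108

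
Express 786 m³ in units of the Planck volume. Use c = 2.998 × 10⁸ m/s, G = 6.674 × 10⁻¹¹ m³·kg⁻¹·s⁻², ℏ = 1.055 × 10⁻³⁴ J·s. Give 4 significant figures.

1.861 × 10¹⁰⁷

Planck volume: V_P = (ℏG/c³)^(3/2) = 4.224 × 10⁻¹⁰⁵ m³.
786 / 4.224 × 10⁻¹⁰⁵ = 1.861 × 10¹⁰⁷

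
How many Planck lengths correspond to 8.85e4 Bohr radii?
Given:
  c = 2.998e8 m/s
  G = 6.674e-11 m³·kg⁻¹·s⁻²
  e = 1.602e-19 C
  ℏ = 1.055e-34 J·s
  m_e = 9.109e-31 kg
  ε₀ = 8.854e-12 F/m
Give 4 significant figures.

Bohr radius: a₀ = 4πε₀ℏ²/(m_e e²) = 5.297e-11 m
Planck length: ℓ_P = √(ℏG/c³) = 1.616e-35 m
8.85e4 × 5.297e-11 / 1.616e-35 = 2.900e29

2.900e29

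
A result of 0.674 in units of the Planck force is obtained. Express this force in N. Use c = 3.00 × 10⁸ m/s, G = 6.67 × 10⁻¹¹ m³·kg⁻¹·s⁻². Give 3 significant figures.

8.19 × 10⁴³ N

One Planck force: F_P = c⁴/G = 1.21 × 10⁴⁴ N.
0.674 × 1.21 × 10⁴⁴ N = 8.19 × 10⁴³ N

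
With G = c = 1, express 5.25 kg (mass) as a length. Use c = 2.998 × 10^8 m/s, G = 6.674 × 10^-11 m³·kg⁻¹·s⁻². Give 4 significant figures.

In G = c = 1 units mass has dimensions of length; the conversion factor is G/c².
5.25 kg × (G/c²) = 3.898 × 10^-27 m

3.898 × 10^-27 m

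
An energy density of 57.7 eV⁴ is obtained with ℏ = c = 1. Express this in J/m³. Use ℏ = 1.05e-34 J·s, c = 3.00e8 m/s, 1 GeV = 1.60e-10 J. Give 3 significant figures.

[E]/[L]³ = [E]⁴/(ℏc)³; restore (ℏc)⁻³.
1 GeV⁴ → 1/(ℏc)³ × (1 GeV in J)⁴ = 2.10e37 J/m³.
Convert the energy scale: 57.7 eV⁴ = 5.77e-35 GeV⁴.
Result: 5.77e-35 × 2.10e37 = 1.21e3 J/m³.

1.21e3 J/m³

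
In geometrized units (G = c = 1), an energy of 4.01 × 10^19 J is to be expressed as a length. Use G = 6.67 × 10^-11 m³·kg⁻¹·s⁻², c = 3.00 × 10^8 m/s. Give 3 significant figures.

3.30 × 10^-25 m

Energy → length via G/c⁴.
4.01 × 10^19 J × (G/c⁴) = 3.30 × 10^-25 m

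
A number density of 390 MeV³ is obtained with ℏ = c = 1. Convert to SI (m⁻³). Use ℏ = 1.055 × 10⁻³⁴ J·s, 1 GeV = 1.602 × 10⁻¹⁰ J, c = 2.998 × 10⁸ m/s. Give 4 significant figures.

5.068 × 10⁴⁰ m⁻³

Number density is [L]⁻³ = [E]³/(ℏc)³.
1 GeV³ → 1/(ℏc)³ × (1 GeV in J)³ = 1.299 × 10⁴⁷ m⁻³.
Convert the energy scale: 390 MeV³ = 3.90 × 10⁻⁷ GeV³.
Result: 3.90 × 10⁻⁷ × 1.299 × 10⁴⁷ = 5.068 × 10⁴⁰ m⁻³.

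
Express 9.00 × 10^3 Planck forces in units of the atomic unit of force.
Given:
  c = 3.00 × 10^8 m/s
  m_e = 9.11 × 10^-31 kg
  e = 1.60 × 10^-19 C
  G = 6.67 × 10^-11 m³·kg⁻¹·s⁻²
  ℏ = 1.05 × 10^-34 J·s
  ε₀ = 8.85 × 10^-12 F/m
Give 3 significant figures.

Planck force: F_P = c⁴/G = 1.21 × 10^44 N
atomic unit of force: F_au = E_h/a₀ = m_e²e⁶/((4πε₀)³ℏ⁴) = 8.33 × 10^-8 N
9.00 × 10^3 × 1.21 × 10^44 / 8.33 × 10^-8 = 1.31 × 10^55

1.31 × 10^55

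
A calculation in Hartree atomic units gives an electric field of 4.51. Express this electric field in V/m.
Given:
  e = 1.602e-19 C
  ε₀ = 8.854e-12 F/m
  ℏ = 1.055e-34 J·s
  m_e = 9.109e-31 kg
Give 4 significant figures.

One atomic unit of electric field: E_au = E_h/(e a₀) = m_e²e⁵/((4πε₀)³ℏ⁴) = 5.131e11 V/m.
4.51 × 5.131e11 V/m = 2.314e12 V/m

2.314e12 V/m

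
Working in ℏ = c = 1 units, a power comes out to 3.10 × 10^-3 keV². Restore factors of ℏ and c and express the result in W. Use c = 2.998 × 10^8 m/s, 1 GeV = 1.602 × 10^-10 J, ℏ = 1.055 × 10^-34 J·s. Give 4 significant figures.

Power is [E]/[T] = [E]²/ℏ.
1 GeV² → 1/ℏ × (1 GeV in J)² = 2.433 × 10^14 W.
Convert the energy scale: 3.10 × 10^-3 keV² = 3.10 × 10^-15 GeV².
Result: 3.10 × 10^-15 × 2.433 × 10^14 = 0.7541 W.

0.7541 W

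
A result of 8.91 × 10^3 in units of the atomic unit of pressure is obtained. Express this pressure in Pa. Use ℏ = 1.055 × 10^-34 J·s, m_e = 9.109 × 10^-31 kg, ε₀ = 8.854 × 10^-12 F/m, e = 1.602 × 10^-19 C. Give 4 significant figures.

2.610 × 10^17 Pa

One atomic unit of pressure: P_au = E_h/a₀³ = m_e⁴e¹⁰/((4πε₀)⁵ℏ⁸) = 2.929 × 10^13 Pa.
8.91 × 10^3 × 2.929 × 10^13 Pa = 2.610 × 10^17 Pa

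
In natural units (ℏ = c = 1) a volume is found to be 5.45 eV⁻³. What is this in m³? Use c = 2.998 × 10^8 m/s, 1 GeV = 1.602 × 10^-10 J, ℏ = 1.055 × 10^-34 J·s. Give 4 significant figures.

4.194 × 10^-20 m³

Volume is [L]³ = [E]⁻³·(ℏc)³.
1 GeV⁻³ → (ℏc)³ × (1 GeV in J)⁻³ = 7.696 × 10^-48 m³.
Convert the energy scale: 5.45 eV⁻³ = 5.45 × 10^27 GeV⁻³.
Result: 5.45 × 10^27 × 7.696 × 10^-48 = 4.194 × 10^-20 m³.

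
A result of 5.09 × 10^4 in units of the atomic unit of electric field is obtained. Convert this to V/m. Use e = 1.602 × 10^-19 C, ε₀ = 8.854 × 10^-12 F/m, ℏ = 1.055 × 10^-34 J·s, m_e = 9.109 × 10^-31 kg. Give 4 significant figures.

2.612 × 10^16 V/m

One atomic unit of electric field: E_au = E_h/(e a₀) = m_e²e⁵/((4πε₀)³ℏ⁴) = 5.131 × 10^11 V/m.
5.09 × 10^4 × 5.131 × 10^11 V/m = 2.612 × 10^16 V/m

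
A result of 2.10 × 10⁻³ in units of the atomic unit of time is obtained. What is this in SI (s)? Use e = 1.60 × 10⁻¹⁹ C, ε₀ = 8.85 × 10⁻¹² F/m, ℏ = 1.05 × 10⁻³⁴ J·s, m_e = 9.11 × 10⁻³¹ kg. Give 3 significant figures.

One atomic unit of time: τ_au = (4πε₀)²ℏ³/(m_e e⁴) = 2.40 × 10⁻¹⁷ s.
2.10 × 10⁻³ × 2.40 × 10⁻¹⁷ s = 5.04 × 10⁻²⁰ s

5.04 × 10⁻²⁰ s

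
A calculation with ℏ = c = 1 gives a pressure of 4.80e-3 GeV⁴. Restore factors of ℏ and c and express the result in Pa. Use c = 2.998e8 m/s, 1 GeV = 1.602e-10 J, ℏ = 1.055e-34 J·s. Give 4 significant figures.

9.992e34 Pa

Pressure is [E]/[L]³ = [E]⁴/(ℏc)³.
1 GeV⁴ → 1/(ℏc)³ × (1 GeV in J)⁴ = 2.082e37 Pa.
Result: 4.80e-3 × 2.082e37 = 9.992e34 Pa.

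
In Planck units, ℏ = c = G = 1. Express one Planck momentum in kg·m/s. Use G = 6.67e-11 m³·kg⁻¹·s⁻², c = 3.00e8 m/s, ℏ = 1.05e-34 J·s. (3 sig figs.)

Dimensional analysis gives p_P = √(ℏc³/G).
  = √(42.5)
  = 6.52 kg·m/s

6.52 kg·m/s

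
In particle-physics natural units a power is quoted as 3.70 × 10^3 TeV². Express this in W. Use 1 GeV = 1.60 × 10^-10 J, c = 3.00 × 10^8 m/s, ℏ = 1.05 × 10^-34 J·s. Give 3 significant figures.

9.02 × 10^23 W

Power is [E]/[T] = [E]²/ℏ.
1 GeV² → 1/ℏ × (1 GeV in J)² = 2.44 × 10^14 W.
Convert the energy scale: 3.70 × 10^3 TeV² = 3.70 × 10^9 GeV².
Result: 3.70 × 10^9 × 2.44 × 10^14 = 9.02 × 10^23 W.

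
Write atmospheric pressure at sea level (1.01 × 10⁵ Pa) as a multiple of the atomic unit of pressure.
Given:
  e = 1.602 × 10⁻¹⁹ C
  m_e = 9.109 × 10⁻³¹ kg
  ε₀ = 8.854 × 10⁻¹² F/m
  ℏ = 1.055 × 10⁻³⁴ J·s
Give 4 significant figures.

atomic unit of pressure: P_au = E_h/a₀³ = m_e⁴e¹⁰/((4πε₀)⁵ℏ⁸) = 2.929 × 10¹³ Pa.
1.01 × 10⁵ / 2.929 × 10¹³ = 3.448 × 10⁻⁹

3.448 × 10⁻⁹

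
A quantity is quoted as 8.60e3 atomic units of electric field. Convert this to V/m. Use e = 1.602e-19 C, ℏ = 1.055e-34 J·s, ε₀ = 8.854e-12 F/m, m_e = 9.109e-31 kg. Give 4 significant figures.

One atomic unit of electric field: E_au = E_h/(e a₀) = m_e²e⁵/((4πε₀)³ℏ⁴) = 5.131e11 V/m.
8.60e3 × 5.131e11 V/m = 4.413e15 V/m

4.413e15 V/m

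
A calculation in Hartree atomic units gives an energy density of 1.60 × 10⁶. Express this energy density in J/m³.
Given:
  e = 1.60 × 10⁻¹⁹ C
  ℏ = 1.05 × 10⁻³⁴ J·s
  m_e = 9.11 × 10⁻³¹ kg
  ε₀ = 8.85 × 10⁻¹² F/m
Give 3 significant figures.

One atomic unit of energy density: u_au = E_h/a₀³ = m_e⁴e¹⁰/((4πε₀)⁵ℏ⁸) = 3.01 × 10¹³ J/m³.
1.60 × 10⁶ × 3.01 × 10¹³ J/m³ = 4.82 × 10¹⁹ J/m³

4.82 × 10¹⁹ J/m³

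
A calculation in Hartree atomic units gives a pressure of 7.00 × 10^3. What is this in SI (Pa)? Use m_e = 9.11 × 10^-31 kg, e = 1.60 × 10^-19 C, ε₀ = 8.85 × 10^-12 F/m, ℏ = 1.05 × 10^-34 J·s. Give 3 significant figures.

One atomic unit of pressure: P_au = E_h/a₀³ = m_e⁴e¹⁰/((4πε₀)⁵ℏ⁸) = 3.01 × 10^13 Pa.
7.00 × 10^3 × 3.01 × 10^13 Pa = 2.11 × 10^17 Pa

2.11 × 10^17 Pa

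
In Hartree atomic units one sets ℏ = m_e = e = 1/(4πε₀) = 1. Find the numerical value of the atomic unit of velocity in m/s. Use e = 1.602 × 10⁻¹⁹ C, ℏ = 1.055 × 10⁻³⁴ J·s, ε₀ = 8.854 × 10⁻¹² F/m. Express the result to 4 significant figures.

v_au = e²/(4πε₀ℏ)
  = 2.566 × 10⁻³⁸ / 1.174 × 10⁻⁴⁴
  = 2.186 × 10⁶ m/s

2.186 × 10⁶ m/s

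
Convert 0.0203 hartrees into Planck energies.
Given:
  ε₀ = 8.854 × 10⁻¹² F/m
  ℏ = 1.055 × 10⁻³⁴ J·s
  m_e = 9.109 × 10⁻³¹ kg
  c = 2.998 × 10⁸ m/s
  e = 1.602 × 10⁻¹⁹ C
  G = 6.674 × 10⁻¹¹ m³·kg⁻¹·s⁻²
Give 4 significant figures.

hartree: E_h = m_e e⁴/(4πε₀ℏ)² = 4.354 × 10⁻¹⁸ J
Planck energy: E_P = √(ℏc⁵/G) = 1.957 × 10⁹ J
0.0203 × 4.354 × 10⁻¹⁸ / 1.957 × 10⁹ = 4.518 × 10⁻²⁹

4.518 × 10⁻²⁹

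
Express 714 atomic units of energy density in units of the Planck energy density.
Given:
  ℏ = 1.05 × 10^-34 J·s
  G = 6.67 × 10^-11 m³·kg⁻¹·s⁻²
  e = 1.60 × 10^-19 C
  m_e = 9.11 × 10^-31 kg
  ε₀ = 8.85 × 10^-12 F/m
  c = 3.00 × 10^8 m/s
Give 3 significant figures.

4.59 × 10^-98

atomic unit of energy density: u_au = E_h/a₀³ = m_e⁴e¹⁰/((4πε₀)⁵ℏ⁸) = 3.01 × 10^13 J/m³
Planck energy density: u_P = c⁷/(ℏG²) = 4.68 × 10^113 J/m³
714 × 3.01 × 10^13 / 4.68 × 10^113 = 4.59 × 10^-98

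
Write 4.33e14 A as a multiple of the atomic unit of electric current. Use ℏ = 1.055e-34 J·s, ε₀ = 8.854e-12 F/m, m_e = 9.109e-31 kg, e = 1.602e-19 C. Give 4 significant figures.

atomic unit of electric current: I_au = e E_h/ℏ = m_e e⁵/((4πε₀)²ℏ³) = 6.612e-3 A.
4.33e14 / 6.612e-3 = 6.549e16

6.549e16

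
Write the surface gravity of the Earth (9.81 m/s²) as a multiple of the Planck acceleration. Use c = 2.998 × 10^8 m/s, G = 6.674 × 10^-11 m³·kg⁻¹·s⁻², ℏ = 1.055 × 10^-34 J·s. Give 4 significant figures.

1.764 × 10^-51

Planck acceleration: a_P = √(c⁷/(ℏG)) = 5.560 × 10^51 m/s².
9.81 / 5.560 × 10^51 = 1.764 × 10^-51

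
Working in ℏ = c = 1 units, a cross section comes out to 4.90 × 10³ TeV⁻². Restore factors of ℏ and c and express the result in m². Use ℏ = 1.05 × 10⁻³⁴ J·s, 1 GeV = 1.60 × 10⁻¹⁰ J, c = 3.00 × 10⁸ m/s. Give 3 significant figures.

1.90 × 10⁻³⁴ m²

Area is [L]² = [E]⁻²·(ℏc)²; restore (ℏc)².
1 GeV⁻² → (ℏc)² × (1 GeV in J)⁻² = 3.88 × 10⁻³² m².
Convert the energy scale: 4.90 × 10³ TeV⁻² = 4.90 × 10⁻³ GeV⁻².
Result: 4.90 × 10⁻³ × 3.88 × 10⁻³² = 1.90 × 10⁻³⁴ m².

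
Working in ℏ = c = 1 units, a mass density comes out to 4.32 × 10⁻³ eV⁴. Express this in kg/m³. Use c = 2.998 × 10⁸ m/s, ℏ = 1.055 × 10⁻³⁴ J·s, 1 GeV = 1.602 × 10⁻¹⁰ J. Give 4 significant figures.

1.001 × 10⁻¹⁸ kg/m³

Mass density is [E]/(c²[L]³) = [E]⁴/(ℏ³c⁵).
1 GeV⁴ → 1/(ℏ³c⁵) × (1 GeV in J)⁴ = 2.316 × 10²⁰ kg/m³.
Convert the energy scale: 4.32 × 10⁻³ eV⁴ = 4.32 × 10⁻³⁹ GeV⁴.
Result: 4.32 × 10⁻³⁹ × 2.316 × 10²⁰ = 1.001 × 10⁻¹⁸ kg/m³.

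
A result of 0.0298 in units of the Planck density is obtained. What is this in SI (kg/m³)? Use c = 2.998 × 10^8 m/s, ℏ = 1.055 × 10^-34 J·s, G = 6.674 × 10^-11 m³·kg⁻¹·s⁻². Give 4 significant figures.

One Planck density: ρ_P = c⁵/(ℏG²) = 5.154 × 10^96 kg/m³.
0.0298 × 5.154 × 10^96 kg/m³ = 1.536 × 10^95 kg/m³

1.536 × 10^95 kg/m³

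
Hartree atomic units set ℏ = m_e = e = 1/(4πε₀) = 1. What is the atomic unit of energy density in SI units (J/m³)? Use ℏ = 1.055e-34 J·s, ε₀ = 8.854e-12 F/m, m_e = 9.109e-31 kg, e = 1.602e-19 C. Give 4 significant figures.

Dimensional analysis gives u_au = E_h/a₀³ = m_e⁴e¹⁰/((4πε₀)⁵ℏ⁸).
E_h = 4.354e-18 J
a₀ = 5.297e-11 m
E_h/a₀³ = 2.929e13 J/m³

2.929e13 J/m³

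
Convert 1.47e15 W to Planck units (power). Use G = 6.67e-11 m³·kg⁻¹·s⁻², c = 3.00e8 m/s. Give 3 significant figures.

Planck power: P_P = c⁵/G = 3.64e52 W.
1.47e15 / 3.64e52 = 4.03e-38

4.03e-38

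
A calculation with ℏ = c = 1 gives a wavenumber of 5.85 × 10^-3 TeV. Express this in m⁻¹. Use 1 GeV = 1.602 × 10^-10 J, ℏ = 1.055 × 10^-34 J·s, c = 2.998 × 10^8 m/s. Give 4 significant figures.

2.963 × 10^16 m⁻¹

Inverse length is [E]/(ℏc).
1 GeV → 1/(ℏc) × (1 GeV in J) = 5.065 × 10^15 m⁻¹.
Convert the energy scale: 5.85 × 10^-3 TeV = 5.85 GeV.
Result: 5.85 × 5.065 × 10^15 = 2.963 × 10^16 m⁻¹.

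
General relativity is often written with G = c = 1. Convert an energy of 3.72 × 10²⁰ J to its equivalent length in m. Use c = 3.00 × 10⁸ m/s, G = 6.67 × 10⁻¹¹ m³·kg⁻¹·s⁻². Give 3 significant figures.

3.06 × 10⁻²⁴ m

Energy → length via G/c⁴.
3.72 × 10²⁰ J × (G/c⁴) = 3.06 × 10⁻²⁴ m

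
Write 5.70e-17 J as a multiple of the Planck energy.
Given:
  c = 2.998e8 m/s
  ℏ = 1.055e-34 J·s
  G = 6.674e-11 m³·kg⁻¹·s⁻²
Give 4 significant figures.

Planck energy: E_P = √(ℏc⁵/G) = 1.957e9 J.
5.70e-17 / 1.957e9 = 2.913e-26

2.913e-26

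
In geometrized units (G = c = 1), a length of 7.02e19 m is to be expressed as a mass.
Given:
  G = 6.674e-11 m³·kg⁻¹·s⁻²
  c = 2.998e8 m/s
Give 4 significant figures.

9.454e46 kg

Length → mass via c²/G.
7.02e19 m × (c²/G) = 9.454e46 kg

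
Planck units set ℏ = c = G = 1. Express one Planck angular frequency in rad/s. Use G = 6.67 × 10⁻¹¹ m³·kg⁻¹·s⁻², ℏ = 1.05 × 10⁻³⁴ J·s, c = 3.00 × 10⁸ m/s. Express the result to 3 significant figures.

From ℏ = c = G = 1 the angular frequency scale is ω_P = √(c⁵/(ℏG)).
  = √(3.47 × 10⁸⁶)
  = 1.86 × 10⁴³ rad/s

1.86 × 10⁴³ rad/s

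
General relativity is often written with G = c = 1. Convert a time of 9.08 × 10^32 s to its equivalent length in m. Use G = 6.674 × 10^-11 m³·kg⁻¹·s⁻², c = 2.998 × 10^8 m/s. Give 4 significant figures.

2.722 × 10^41 m

Time → length via c.
9.08 × 10^32 s × (c) = 2.722 × 10^41 m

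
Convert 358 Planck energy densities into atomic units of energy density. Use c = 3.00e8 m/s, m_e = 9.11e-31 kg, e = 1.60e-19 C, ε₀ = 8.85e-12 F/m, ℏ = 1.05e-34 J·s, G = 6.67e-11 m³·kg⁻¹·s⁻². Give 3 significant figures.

5.56e102

Planck energy density: u_P = c⁷/(ℏG²) = 4.68e113 J/m³
atomic unit of energy density: u_au = E_h/a₀³ = m_e⁴e¹⁰/((4πε₀)⁵ℏ⁸) = 3.01e13 J/m³
358 × 4.68e113 / 3.01e13 = 5.56e102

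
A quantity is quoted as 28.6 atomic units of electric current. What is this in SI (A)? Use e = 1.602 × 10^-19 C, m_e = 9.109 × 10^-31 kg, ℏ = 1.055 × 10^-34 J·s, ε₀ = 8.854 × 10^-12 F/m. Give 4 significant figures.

One atomic unit of electric current: I_au = e E_h/ℏ = m_e e⁵/((4πε₀)²ℏ³) = 6.612 × 10^-3 A.
28.6 × 6.612 × 10^-3 A = 0.1891 A

0.1891 A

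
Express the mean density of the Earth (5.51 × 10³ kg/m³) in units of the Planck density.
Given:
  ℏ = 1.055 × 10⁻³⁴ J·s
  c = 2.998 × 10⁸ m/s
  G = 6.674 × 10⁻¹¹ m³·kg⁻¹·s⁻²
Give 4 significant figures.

1.069 × 10⁻⁹³

Planck density: ρ_P = c⁵/(ℏG²) = 5.154 × 10⁹⁶ kg/m³.
5.51 × 10³ / 5.154 × 10⁹⁶ = 1.069 × 10⁻⁹³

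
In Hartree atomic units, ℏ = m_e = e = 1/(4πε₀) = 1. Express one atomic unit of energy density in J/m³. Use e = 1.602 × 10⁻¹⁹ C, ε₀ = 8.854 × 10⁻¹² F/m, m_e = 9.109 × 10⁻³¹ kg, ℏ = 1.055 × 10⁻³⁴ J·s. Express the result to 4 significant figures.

2.929 × 10¹³ J/m³

Dimensional analysis gives u_au = E_h/a₀³ = m_e⁴e¹⁰/((4πε₀)⁵ℏ⁸).
E_h = 4.354 × 10⁻¹⁸ J
a₀ = 5.297 × 10⁻¹¹ m
E_h/a₀³ = 2.929 × 10¹³ J/m³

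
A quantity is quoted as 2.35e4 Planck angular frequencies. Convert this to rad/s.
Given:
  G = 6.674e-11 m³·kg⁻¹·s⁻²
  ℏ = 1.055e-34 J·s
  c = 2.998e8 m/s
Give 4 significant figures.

4.358e47 rad/s

One Planck angular frequency: ω_P = √(c⁵/(ℏG)) = 1.855e43 rad/s.
2.35e4 × 1.855e43 rad/s = 4.358e47 rad/s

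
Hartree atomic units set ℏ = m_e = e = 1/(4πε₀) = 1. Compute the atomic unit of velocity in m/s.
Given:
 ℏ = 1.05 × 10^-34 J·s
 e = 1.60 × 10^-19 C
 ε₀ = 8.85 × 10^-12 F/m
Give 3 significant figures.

2.19 × 10^6 m/s

From ℏ = m_e = e = 1/(4πε₀) = 1 the velocity scale is v_au = e²/(4πε₀ℏ).
  = 2.56 × 10^-38 / 1.17 × 10^-44
  = 2.19 × 10^6 m/s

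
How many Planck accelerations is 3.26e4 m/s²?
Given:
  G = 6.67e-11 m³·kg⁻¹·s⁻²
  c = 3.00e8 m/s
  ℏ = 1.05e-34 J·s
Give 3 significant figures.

5.83e-48

Planck acceleration: a_P = √(c⁷/(ℏG)) = 5.59e51 m/s².
3.26e4 / 5.59e51 = 5.83e-48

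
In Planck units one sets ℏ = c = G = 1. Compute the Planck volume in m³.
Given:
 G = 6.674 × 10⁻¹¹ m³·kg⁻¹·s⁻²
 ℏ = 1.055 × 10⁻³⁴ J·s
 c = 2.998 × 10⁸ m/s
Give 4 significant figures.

V_P = (ℏG/c³)^(3/2)
  = √(1.784 × 10⁻²⁰⁹)
  = 4.224 × 10⁻¹⁰⁵ m³

4.224 × 10⁻¹⁰⁵ m³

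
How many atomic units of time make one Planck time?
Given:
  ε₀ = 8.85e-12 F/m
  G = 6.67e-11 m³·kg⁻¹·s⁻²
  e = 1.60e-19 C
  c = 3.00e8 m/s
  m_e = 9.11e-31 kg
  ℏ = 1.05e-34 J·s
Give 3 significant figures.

2.24e-27

Planck time: t_P = √(ℏG/c⁵) = 5.37e-44 s
atomic unit of time: τ_au = (4πε₀)²ℏ³/(m_e e⁴) = 2.40e-17 s
ratio = 5.37e-44 / 2.40e-17 = 2.24e-27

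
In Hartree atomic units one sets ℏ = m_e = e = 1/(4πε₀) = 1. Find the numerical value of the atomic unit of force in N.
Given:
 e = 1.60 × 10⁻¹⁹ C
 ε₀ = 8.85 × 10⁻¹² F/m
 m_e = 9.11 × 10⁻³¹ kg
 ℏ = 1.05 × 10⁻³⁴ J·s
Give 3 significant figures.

8.33 × 10⁻⁸ N

F_au = E_h/a₀ = m_e²e⁶/((4πε₀)³ℏ⁴)
E_h = 4.38 × 10⁻¹⁸ J
a₀ = 5.26 × 10⁻¹¹ m
E_h/a₀ = 8.33 × 10⁻⁸ N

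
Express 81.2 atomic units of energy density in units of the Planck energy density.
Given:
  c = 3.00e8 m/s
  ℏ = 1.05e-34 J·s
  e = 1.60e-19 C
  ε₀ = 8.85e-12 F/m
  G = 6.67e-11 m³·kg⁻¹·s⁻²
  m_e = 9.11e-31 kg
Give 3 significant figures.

atomic unit of energy density: u_au = E_h/a₀³ = m_e⁴e¹⁰/((4πε₀)⁵ℏ⁸) = 3.01e13 J/m³
Planck energy density: u_P = c⁷/(ℏG²) = 4.68e113 J/m³
81.2 × 3.01e13 / 4.68e113 = 5.23e-99

5.23e-99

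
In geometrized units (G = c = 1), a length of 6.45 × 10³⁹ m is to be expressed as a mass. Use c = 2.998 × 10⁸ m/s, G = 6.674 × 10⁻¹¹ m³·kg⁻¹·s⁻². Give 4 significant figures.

Length → mass via c²/G.
6.45 × 10³⁹ m × (c²/G) = 8.686 × 10⁶⁶ kg

8.686 × 10⁶⁶ kg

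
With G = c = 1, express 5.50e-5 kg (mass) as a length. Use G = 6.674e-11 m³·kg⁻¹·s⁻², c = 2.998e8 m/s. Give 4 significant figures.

4.084e-32 m

In G = c = 1 units mass has dimensions of length; the conversion factor is G/c².
5.50e-5 kg × (G/c²) = 4.084e-32 m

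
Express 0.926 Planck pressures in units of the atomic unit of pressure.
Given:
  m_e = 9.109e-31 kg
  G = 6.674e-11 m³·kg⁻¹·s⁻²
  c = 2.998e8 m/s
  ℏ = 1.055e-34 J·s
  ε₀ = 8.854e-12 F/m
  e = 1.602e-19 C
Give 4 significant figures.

Planck pressure: p_P = c⁷/(ℏG²) = 4.632e113 Pa
atomic unit of pressure: P_au = E_h/a₀³ = m_e⁴e¹⁰/((4πε₀)⁵ℏ⁸) = 2.929e13 Pa
0.926 × 4.632e113 / 2.929e13 = 1.464e100

1.464e100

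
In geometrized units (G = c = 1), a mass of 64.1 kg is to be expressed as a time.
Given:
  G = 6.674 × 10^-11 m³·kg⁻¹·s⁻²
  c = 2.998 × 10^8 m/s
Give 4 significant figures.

Mass → time via G/c³.
64.1 kg × (G/c³) = 1.588 × 10^-34 s

1.588 × 10^-34 s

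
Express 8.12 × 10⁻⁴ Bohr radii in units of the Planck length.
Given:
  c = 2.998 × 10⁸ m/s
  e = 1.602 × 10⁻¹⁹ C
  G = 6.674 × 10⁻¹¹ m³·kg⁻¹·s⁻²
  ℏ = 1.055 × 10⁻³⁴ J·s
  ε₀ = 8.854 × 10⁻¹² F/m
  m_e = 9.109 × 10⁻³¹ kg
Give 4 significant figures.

2.661 × 10²¹

Bohr radius: a₀ = 4πε₀ℏ²/(m_e e²) = 5.297 × 10⁻¹¹ m
Planck length: ℓ_P = √(ℏG/c³) = 1.616 × 10⁻³⁵ m
8.12 × 10⁻⁴ × 5.297 × 10⁻¹¹ / 1.616 × 10⁻³⁵ = 2.661 × 10²¹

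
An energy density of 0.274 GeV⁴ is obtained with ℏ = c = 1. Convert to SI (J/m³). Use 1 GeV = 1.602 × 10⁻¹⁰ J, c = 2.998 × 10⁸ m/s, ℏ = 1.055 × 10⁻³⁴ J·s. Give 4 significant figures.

5.704 × 10³⁶ J/m³

[E]/[L]³ = [E]⁴/(ℏc)³; restore (ℏc)⁻³.
1 GeV⁴ → 1/(ℏc)³ × (1 GeV in J)⁴ = 2.082 × 10³⁷ J/m³.
Result: 0.274 × 2.082 × 10³⁷ = 5.704 × 10³⁶ J/m³.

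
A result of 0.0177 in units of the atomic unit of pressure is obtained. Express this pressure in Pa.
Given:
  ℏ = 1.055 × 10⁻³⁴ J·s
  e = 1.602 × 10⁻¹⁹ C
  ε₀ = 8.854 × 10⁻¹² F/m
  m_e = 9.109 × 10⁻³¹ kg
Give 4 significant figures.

One atomic unit of pressure: P_au = E_h/a₀³ = m_e⁴e¹⁰/((4πε₀)⁵ℏ⁸) = 2.929 × 10¹³ Pa.
0.0177 × 2.929 × 10¹³ Pa = 5.185 × 10¹¹ Pa

5.185 × 10¹¹ Pa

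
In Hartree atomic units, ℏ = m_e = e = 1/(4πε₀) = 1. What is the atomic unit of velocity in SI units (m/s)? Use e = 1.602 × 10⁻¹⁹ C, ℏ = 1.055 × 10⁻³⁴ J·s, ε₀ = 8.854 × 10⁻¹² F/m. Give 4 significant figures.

2.186 × 10⁶ m/s

Dimensional analysis gives v_au = e²/(4πε₀ℏ).
  = 2.566 × 10⁻³⁸ / 1.174 × 10⁻⁴⁴
  = 2.186 × 10⁶ m/s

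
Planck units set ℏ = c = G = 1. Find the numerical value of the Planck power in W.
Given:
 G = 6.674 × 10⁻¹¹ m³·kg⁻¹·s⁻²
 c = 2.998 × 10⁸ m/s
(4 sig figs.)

3.629 × 10⁵² W

From ℏ = c = G = 1 the power scale is P_P = c⁵/G.
  = 2.422 × 10⁴² / 6.674 × 10⁻¹¹
  = 3.629 × 10⁵² W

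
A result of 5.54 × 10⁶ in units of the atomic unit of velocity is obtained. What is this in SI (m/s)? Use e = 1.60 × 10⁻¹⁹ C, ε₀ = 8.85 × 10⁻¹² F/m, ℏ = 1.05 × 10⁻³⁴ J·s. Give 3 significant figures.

1.21 × 10¹³ m/s

One atomic unit of velocity: v_au = e²/(4πε₀ℏ) = 2.19 × 10⁶ m/s.
5.54 × 10⁶ × 2.19 × 10⁶ m/s = 1.21 × 10¹³ m/s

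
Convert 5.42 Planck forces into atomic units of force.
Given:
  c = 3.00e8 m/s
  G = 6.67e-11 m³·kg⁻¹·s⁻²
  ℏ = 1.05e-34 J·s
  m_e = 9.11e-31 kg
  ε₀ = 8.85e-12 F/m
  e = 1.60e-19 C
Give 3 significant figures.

7.90e51

Planck force: F_P = c⁴/G = 1.21e44 N
atomic unit of force: F_au = E_h/a₀ = m_e²e⁶/((4πε₀)³ℏ⁴) = 8.33e-8 N
5.42 × 1.21e44 / 8.33e-8 = 7.90e51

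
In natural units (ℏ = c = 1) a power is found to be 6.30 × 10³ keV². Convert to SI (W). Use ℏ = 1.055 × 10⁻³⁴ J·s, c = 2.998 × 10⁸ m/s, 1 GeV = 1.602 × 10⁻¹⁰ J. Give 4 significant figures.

1.533 × 10⁶ W

Power is [E]/[T] = [E]²/ℏ.
1 GeV² → 1/ℏ × (1 GeV in J)² = 2.433 × 10¹⁴ W.
Convert the energy scale: 6.30 × 10³ keV² = 6.30 × 10⁻⁹ GeV².
Result: 6.30 × 10⁻⁹ × 2.433 × 10¹⁴ = 1.533 × 10⁶ W.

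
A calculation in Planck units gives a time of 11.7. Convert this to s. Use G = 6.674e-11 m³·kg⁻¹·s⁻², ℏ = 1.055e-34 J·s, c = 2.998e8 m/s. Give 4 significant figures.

6.309e-43 s

One Planck time: t_P = √(ℏG/c⁵) = 5.392e-44 s.
11.7 × 5.392e-44 s = 6.309e-43 s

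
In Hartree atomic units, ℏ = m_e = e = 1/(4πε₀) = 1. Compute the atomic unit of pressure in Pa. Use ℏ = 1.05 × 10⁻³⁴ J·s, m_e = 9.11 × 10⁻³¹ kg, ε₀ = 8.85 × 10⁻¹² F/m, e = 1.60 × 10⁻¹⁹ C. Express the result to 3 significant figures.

3.01 × 10¹³ Pa

The unique combination of the constants set to 1 with dimensions of pressure is P_au = E_h/a₀³ = m_e⁴e¹⁰/((4πε₀)⁵ℏ⁸).
E_h = 4.38 × 10⁻¹⁸ J
a₀ = 5.26 × 10⁻¹¹ m
E_h/a₀³ = 3.01 × 10¹³ Pa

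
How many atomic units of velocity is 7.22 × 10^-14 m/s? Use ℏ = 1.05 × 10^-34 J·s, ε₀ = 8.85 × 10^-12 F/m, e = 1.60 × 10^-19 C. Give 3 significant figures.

atomic unit of velocity: v_au = e²/(4πε₀ℏ) = 2.19 × 10^6 m/s.
7.22 × 10^-14 / 2.19 × 10^6 = 3.29 × 10^-20

3.29 × 10^-20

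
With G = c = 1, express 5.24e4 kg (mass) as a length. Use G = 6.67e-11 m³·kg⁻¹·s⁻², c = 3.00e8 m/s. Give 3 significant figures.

In G = c = 1 units mass has dimensions of length; the conversion factor is G/c².
5.24e4 kg × (G/c²) = 3.88e-23 m

3.88e-23 m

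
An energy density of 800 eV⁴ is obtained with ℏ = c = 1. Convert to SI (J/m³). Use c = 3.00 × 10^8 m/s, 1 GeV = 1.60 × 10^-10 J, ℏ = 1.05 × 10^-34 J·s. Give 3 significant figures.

[E]/[L]³ = [E]⁴/(ℏc)³; restore (ℏc)⁻³.
1 GeV⁴ → 1/(ℏc)³ × (1 GeV in J)⁴ = 2.10 × 10^37 J/m³.
Convert the energy scale: 800 eV⁴ = 8.00 × 10^-34 GeV⁴.
Result: 8.00 × 10^-34 × 2.10 × 10^37 = 1.68 × 10^4 J/m³.

1.68 × 10^4 J/m³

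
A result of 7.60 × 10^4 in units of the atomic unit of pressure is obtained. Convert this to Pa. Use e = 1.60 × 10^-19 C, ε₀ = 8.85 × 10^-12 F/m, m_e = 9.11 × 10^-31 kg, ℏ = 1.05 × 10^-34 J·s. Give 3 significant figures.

2.29 × 10^18 Pa

One atomic unit of pressure: P_au = E_h/a₀³ = m_e⁴e¹⁰/((4πε₀)⁵ℏ⁸) = 3.01 × 10^13 Pa.
7.60 × 10^4 × 3.01 × 10^13 Pa = 2.29 × 10^18 Pa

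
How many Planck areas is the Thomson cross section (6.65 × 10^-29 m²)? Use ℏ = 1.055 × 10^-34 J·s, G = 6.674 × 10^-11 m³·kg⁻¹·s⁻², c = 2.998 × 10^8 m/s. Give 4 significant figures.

2.545 × 10^41

Planck area: A_P = ℏG/c³ = 2.613 × 10^-70 m².
6.65 × 10^-29 / 2.613 × 10^-70 = 2.545 × 10^41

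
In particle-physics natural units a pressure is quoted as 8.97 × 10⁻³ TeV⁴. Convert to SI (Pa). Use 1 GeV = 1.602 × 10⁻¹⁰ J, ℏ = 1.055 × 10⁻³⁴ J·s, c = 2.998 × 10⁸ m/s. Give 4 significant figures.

1.867 × 10⁴⁷ Pa

Pressure is [E]/[L]³ = [E]⁴/(ℏc)³.
1 GeV⁴ → 1/(ℏc)³ × (1 GeV in J)⁴ = 2.082 × 10³⁷ Pa.
Convert the energy scale: 8.97 × 10⁻³ TeV⁴ = 8.97 × 10⁹ GeV⁴.
Result: 8.97 × 10⁹ × 2.082 × 10³⁷ = 1.867 × 10⁴⁷ Pa.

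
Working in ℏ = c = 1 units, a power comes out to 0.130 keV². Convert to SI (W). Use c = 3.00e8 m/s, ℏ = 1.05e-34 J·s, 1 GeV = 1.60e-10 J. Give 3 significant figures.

Power is [E]/[T] = [E]²/ℏ.
1 GeV² → 1/ℏ × (1 GeV in J)² = 2.44e14 W.
Convert the energy scale: 0.130 keV² = 1.30e-13 GeV².
Result: 1.30e-13 × 2.44e14 = 31.7 W.

31.7 W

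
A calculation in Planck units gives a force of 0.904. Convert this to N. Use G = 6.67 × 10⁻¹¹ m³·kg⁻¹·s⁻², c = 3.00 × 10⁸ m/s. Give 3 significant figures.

1.10 × 10⁴⁴ N

One Planck force: F_P = c⁴/G = 1.21 × 10⁴⁴ N.
0.904 × 1.21 × 10⁴⁴ N = 1.10 × 10⁴⁴ N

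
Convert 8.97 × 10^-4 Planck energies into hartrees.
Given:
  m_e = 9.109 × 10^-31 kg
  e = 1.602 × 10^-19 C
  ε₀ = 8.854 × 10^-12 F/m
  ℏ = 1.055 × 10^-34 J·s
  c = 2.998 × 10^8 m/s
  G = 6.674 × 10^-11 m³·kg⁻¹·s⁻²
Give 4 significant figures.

4.031 × 10^23

Planck energy: E_P = √(ℏc⁵/G) = 1.957 × 10^9 J
hartree: E_h = m_e e⁴/(4πε₀ℏ)² = 4.354 × 10^-18 J
8.97 × 10^-4 × 1.957 × 10^9 / 4.354 × 10^-18 = 4.031 × 10^23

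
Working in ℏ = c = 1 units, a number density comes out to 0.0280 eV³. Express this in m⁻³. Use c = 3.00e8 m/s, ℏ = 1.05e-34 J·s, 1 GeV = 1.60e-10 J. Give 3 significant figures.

3.67e18 m⁻³

Number density is [L]⁻³ = [E]³/(ℏc)³.
1 GeV³ → 1/(ℏc)³ × (1 GeV in J)³ = 1.31e47 m⁻³.
Convert the energy scale: 0.0280 eV³ = 2.80e-29 GeV³.
Result: 2.80e-29 × 1.31e47 = 3.67e18 m⁻³.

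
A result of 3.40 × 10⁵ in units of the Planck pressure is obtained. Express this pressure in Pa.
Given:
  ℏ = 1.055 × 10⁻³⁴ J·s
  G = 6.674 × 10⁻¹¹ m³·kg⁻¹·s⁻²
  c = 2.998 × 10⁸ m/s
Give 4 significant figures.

1.575 × 10¹¹⁹ Pa

One Planck pressure: p_P = c⁷/(ℏG²) = 4.632 × 10¹¹³ Pa.
3.40 × 10⁵ × 4.632 × 10¹¹³ Pa = 1.575 × 10¹¹⁹ Pa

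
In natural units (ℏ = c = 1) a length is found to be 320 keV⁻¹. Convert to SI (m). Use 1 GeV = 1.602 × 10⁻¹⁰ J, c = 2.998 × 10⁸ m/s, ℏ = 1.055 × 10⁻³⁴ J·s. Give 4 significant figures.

6.318 × 10⁻⁸ m

A length is [E]⁻¹ in ℏ=c=1; restore one factor of ℏc.
1 GeV⁻¹ → ℏc × (1 GeV in J)⁻¹ = 1.974 × 10⁻¹⁶ m.
Convert the energy scale: 320 keV⁻¹ = 3.20 × 10⁸ GeV⁻¹.
Result: 3.20 × 10⁸ × 1.974 × 10⁻¹⁶ = 6.318 × 10⁻⁸ m.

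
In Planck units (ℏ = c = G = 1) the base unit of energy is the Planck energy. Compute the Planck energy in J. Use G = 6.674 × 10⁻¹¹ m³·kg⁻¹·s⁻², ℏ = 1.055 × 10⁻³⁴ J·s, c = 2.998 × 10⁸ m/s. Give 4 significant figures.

E_P = √(ℏc⁵/G)
  = √(3.828 × 10¹⁸)
  = 1.957 × 10⁹ J

1.957 × 10⁹ J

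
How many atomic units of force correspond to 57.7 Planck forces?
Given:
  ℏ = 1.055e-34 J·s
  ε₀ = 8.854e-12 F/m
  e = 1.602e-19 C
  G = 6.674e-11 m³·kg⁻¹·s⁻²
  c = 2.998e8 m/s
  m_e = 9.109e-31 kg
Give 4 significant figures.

Planck force: F_P = c⁴/G = 1.210e44 N
atomic unit of force: F_au = E_h/a₀ = m_e²e⁶/((4πε₀)³ℏ⁴) = 8.220e-8 N
57.7 × 1.210e44 / 8.220e-8 = 8.497e52

8.497e52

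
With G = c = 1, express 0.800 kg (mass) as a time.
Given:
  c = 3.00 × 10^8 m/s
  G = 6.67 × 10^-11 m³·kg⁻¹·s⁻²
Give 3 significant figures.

1.98 × 10^-36 s

Mass → time via G/c³.
0.800 kg × (G/c³) = 1.98 × 10^-36 s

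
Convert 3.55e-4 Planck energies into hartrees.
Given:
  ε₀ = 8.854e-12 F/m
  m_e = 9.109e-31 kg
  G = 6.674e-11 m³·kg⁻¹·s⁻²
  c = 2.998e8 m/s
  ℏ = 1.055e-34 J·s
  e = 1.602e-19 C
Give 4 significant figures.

1.595e23

Planck energy: E_P = √(ℏc⁵/G) = 1.957e9 J
hartree: E_h = m_e e⁴/(4πε₀ℏ)² = 4.354e-18 J
3.55e-4 × 1.957e9 / 4.354e-18 = 1.595e23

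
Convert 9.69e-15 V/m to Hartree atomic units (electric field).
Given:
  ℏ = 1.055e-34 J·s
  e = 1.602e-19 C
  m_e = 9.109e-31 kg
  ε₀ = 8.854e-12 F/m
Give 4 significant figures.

atomic unit of electric field: E_au = E_h/(e a₀) = m_e²e⁵/((4πε₀)³ℏ⁴) = 5.131e11 V/m.
9.69e-15 / 5.131e11 = 1.889e-26

1.889e-26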